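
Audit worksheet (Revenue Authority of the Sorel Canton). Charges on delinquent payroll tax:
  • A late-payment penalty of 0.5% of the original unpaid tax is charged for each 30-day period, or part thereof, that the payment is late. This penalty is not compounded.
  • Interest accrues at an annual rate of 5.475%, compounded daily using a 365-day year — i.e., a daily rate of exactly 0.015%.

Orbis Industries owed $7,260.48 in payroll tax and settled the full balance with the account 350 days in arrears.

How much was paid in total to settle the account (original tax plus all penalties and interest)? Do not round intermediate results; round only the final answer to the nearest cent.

Penalty periods: ⌈350/30⌉ = 12; penalty = 12 × 0.5% × $7,260.48 = $435.63…
Interest: $7,260.48 × ((1 + 0.00015)^350 − 1) = $7,260.48 × 0.05389841… = $391.3283…
Total = $7,260.48 + $435.6288 + $391.3283… = $8,087.44

$8,087.44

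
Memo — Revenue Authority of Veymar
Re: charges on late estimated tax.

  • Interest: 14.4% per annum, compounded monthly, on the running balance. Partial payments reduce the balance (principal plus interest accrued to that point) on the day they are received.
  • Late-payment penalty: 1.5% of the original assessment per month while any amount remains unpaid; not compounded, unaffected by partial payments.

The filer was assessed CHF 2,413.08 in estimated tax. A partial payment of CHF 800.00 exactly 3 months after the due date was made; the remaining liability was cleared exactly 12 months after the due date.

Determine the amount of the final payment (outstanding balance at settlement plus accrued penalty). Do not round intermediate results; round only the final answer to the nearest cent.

Monthly rate = 14.4% ÷ 12 = 1.2%
Balance at month 3: CHF 2,413.0800 × (1 + 0.012)^3 = CHF 2,500.9975…
After CHF 800.00 payment: CHF 2,500.9975… − CHF 800.00 = CHF 1,700.9975…
Balance at month 12: CHF 1,700.9975… × (1 + 0.012)^9 = CHF 1,893.7746…
Penalty: 12 × 1.5% × CHF 2,413.08 = CHF 434.35…
Final settlement = outstanding balance + penalty = CHF 1,893.7746… + CHF 434.35… = CHF 2,328.13

CHF 2,328.13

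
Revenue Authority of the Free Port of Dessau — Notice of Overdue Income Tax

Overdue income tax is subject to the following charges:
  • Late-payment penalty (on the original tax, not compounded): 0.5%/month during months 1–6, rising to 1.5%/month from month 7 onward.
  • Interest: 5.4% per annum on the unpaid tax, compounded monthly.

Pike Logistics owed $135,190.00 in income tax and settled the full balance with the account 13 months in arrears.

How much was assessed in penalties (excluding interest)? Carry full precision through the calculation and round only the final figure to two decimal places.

$18,250.65

Penalty, months 1–6: 6 × 0.5% × $135,190.00 = $4,055.70
Penalty, months 7–13: 7 × 1.5% × $135,190.00 = $14,194.95
Total penalty = $4,055.70 + $14,194.95 = $18,250.65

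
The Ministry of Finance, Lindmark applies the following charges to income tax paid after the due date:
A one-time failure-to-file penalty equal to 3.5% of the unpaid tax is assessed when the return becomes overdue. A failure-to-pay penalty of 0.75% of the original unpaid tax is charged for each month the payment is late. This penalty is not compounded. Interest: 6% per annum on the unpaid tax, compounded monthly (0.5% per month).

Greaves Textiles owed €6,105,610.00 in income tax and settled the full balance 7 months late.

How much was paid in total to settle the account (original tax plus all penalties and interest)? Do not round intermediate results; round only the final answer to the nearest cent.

Failure-to-file penalty: 3.5% × €6,105,610.00 = €213,696.35
Failure-to-pay penalty = 0.75% × €6,105,610.00 × 7 mo = €320,544.53…
Interest: €6,105,610.00 × ((1 + 0.005)^7 − 1) = €6,105,610.00 × 0.0355294… = €216,928.6413…
Total = €6,105,610.00 + €534,240.8750 + €216,928.6413… = €6,856,779.52

€6,856,779.52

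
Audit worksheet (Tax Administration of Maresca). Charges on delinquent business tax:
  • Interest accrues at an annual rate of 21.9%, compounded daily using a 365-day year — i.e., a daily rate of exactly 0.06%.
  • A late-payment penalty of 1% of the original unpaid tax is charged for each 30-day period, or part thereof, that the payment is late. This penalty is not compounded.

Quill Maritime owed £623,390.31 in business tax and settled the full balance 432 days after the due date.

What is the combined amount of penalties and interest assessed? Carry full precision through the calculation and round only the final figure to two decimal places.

Penalty periods: ⌈432/30⌉ = 15; penalty = 15 × 1% × £623,390.31 = £93,508.55…
Interest: £623,390.31 × ((1 + 0.0006)^432 − 1) = £623,390.31 × 0.29579223… = £184,394.0119…
Penalties + interest = £93,508.5465 + £184,394.0119… = £277,902.56

£277,902.56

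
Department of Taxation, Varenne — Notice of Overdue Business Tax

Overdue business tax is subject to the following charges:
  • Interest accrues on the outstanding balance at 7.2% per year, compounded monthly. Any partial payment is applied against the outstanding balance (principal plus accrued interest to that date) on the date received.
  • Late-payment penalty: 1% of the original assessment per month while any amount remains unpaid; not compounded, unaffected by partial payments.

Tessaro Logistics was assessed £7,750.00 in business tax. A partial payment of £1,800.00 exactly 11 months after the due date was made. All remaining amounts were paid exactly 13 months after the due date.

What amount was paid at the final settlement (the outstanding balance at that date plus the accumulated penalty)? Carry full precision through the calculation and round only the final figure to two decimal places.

£7,562.58

Monthly rate = 7.2% ÷ 12 = 0.6%
Balance at month 11: £7,750.0000 × (1 + 0.006)^11 = £8,277.1246…
After £1,800.00 payment: £8,277.1246… − £1,800.00 = £6,477.1246…
Balance at month 13: £6,477.1246… × (1 + 0.006)^2 = £6,555.0832…
Penalty: 13 × 1% × £7,750.00 = £1,007.50
Final settlement = outstanding balance + penalty = £6,555.0832… + £1,007.50 = £7,562.58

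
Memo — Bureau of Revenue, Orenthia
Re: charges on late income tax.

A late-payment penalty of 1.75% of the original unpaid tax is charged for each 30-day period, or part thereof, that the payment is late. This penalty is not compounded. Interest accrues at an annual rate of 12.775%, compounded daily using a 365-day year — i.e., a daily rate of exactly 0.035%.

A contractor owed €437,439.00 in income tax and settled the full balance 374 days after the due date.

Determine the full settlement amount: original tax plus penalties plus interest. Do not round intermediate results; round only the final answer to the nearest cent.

Penalty periods: ⌈374/30⌉ = 13; penalty = 13 × 1.75% × €437,439.00 = €99,517.37…
Interest: €437,439.00 × ((1 + 0.00035)^374 − 1) = €437,439.00 × 0.13982769… = €61,166.0829…
Total = €437,439.00 + €99,517.3725 + €61,166.0829… = €598,122.46

€598,122.46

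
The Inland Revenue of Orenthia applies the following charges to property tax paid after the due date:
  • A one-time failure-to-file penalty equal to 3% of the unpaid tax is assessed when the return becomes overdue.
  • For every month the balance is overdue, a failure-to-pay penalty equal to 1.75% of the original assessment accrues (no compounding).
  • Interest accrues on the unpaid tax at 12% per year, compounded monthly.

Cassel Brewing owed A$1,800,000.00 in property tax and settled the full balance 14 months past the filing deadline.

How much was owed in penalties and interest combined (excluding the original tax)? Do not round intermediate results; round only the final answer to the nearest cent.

Failure-to-file penalty: 3% × A$1,800,000.00 = A$54,000.00
Failure-to-pay penalty: 14 × 1.75% × A$1,800,000.00 = A$441,000.00
Interest (12%/yr ÷ 12 = 1%/month): A$1,800,000.00 × ((1 + 0.01)^14 − 1) = A$269,053.5838…
Penalties + interest = A$495,000.0000 + A$269,053.5838… = A$764,053.58

A$764,053.58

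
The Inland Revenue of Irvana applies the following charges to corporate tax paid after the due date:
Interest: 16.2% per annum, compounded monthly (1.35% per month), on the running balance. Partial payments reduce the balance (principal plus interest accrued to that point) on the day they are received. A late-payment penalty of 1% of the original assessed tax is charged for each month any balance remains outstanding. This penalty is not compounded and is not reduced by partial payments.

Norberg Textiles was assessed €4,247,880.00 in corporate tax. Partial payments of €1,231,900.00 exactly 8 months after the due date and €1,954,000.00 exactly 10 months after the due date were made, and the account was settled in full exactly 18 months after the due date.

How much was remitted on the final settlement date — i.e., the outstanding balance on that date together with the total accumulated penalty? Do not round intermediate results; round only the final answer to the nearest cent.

Balance at month 8: €4,247,880.0000 × (1 + 0.0135)^8 = €4,728,923.2327…
After €1,231,900.00 payment: €4,728,923.2327… − €1,231,900.00 = €3,497,023.2327…
Balance at month 10: €3,497,023.2327… × (1 + 0.0135)^2 = €3,592,080.1925…
After €1,954,000.00 payment: €3,592,080.1925… − €1,954,000.00 = €1,638,080.1925…
Balance at month 18: €1,638,080.1925… × (1 + 0.0135)^8 = €1,823,581.5229…
Penalty: 18 × 1% × €4,247,880.00 = €764,618.40
Final settlement = outstanding balance + penalty = €1,823,581.5229… + €764,618.40 = €2,588,199.92

€2,588,199.92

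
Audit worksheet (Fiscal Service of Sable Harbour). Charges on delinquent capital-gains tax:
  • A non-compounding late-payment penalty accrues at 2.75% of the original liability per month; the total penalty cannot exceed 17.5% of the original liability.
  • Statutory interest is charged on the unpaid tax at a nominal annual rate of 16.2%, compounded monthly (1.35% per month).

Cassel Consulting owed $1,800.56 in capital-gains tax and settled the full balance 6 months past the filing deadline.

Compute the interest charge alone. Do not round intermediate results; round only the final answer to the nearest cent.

Interest: $1,800.56 × ((1 + 0.0135)^6 − 1) = $1,800.56 × 0.0837835… = $150.8571…

$150.86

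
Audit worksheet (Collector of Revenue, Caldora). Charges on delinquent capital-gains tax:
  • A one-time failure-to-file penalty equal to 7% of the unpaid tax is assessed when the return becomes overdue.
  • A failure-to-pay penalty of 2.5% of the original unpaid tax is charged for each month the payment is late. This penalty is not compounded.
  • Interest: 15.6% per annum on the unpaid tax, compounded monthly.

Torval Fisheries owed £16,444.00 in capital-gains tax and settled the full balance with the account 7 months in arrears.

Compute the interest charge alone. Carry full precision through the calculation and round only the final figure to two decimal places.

£1,556.04

Interest (15.6%/yr ÷ 12 = 1.3%/month): £16,444.00 × ((1 + 0.013)^7 − 1) = £1,556.0448…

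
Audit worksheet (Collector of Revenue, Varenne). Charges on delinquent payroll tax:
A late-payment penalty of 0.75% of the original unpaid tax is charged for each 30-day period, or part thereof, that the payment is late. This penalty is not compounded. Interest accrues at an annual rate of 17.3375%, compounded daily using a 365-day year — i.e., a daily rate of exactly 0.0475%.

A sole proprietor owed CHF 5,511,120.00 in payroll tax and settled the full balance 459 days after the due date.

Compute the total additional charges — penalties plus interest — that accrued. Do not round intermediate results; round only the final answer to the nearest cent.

Penalty periods: ⌈459/30⌉ = 16; penalty = 16 × 0.75% × CHF 5,511,120.00 = CHF 661,334.40
Interest: CHF 5,511,120.00 × ((1 + 0.000475)^459 − 1) = CHF 5,511,120.00 × 0.24355378… = CHF 1,342,254.1302…
Penalties + interest = CHF 661,334.4000 + CHF 1,342,254.1302… = CHF 2,003,588.53

CHF 2,003,588.53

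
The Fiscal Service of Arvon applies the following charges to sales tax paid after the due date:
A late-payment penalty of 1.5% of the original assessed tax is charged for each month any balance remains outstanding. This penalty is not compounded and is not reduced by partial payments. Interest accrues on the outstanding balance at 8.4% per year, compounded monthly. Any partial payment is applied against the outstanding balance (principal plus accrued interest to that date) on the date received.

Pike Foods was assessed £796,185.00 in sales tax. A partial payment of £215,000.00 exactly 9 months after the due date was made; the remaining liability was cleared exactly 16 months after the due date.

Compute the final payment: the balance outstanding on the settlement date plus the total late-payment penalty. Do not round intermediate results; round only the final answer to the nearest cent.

£855,521.32

Monthly rate = 8.4% ÷ 12 = 0.7%
Balance at month 9: £796,185.0000 × (1 + 0.007)^9 = £847,772.3076…
After £215,000.00 payment: £847,772.3076… − £215,000.00 = £632,772.3076…
Balance at month 16: £632,772.3076… × (1 + 0.007)^7 = £664,436.9232…
Penalty: 16 × 1.5% × £796,185.00 = £191,084.40
Final settlement = outstanding balance + penalty = £664,436.9232… + £191,084.40 = £855,521.32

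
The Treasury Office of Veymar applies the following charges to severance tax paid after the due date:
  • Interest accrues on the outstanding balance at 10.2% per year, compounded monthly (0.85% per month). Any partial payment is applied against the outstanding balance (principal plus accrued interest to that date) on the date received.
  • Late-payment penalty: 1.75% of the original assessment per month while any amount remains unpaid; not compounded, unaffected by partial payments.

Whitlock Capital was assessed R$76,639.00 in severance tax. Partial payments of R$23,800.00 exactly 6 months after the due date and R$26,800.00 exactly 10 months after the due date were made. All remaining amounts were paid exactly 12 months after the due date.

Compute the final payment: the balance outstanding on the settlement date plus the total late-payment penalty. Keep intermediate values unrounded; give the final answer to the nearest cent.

R$48,628.95

Balance at month 6: R$76,639.0000 × (1 + 0.0085)^6 = R$80,631.5939…
After R$23,800.00 payment: R$80,631.5939… − R$23,800.00 = R$56,831.5939…
Balance at month 10: R$56,831.5939… × (1 + 0.0085)^4 = R$58,788.6444…
After R$26,800.00 payment: R$58,788.6444… − R$26,800.00 = R$31,988.6444…
Balance at month 12: R$31,988.6444… × (1 + 0.0085)^2 = R$32,534.7626…
Penalty: 12 × 1.75% × R$76,639.00 = R$16,094.19
Final settlement = outstanding balance + penalty = R$32,534.7626… + R$16,094.19 = R$48,628.95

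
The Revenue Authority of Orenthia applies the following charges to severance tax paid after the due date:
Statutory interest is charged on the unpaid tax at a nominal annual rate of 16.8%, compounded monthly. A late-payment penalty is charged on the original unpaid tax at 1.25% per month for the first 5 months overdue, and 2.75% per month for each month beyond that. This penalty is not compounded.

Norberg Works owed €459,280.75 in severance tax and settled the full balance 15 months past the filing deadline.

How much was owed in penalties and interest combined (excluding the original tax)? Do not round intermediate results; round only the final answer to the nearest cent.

Penalty, months 1–5: 5 × 1.25% × €459,280.75 = €28,705.05…
Penalty, months 6–15: 10 × 2.75% × €459,280.75 = €126,302.21…
Interest (16.8%/yr ÷ 12 = 1.4%/month): €459,280.75 × ((1 + 0.014)^15 − 1) = €106,499.2196…
Penalties + interest = €155,007.2531… + €106,499.2196… = €261,506.47

€261,506.47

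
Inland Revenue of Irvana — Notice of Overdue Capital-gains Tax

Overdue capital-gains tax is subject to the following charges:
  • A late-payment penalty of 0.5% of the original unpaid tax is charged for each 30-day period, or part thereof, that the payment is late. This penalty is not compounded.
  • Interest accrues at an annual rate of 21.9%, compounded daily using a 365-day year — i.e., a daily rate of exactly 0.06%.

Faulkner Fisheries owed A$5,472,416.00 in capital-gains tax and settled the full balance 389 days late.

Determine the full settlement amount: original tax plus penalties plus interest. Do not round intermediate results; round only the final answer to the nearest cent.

A$7,266,263.81

Penalty periods: ⌈389/30⌉ = 13; penalty = 13 × 0.5% × A$5,472,416.00 = A$355,707.04
Interest: A$5,472,416.00 × ((1 + 0.0006)^389 − 1) = A$5,472,416.00 × 0.26279814… = A$1,438,140.7683…
Total = A$5,472,416.00 + A$355,707.0400 + A$1,438,140.7683… = A$7,266,263.81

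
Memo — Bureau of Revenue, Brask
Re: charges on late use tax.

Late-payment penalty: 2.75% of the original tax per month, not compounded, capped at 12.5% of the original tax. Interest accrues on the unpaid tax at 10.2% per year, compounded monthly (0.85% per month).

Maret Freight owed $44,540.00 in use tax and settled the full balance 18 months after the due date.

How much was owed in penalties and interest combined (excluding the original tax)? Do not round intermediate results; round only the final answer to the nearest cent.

Penalty (uncapped): 18 × 2.75% × $44,540.00 = $22,047.30; cap = 12.5% × $44,540.00 = $5,567.50 → penalty = $5,567.50
Interest: $44,540.00 × ((1 + 0.0085)^18 − 1) = $44,540.00 × 0.1645717… = $7,330.0252…
Penalties + interest = $5,567.5000 + $7,330.0252… = $12,897.53

$12,897.53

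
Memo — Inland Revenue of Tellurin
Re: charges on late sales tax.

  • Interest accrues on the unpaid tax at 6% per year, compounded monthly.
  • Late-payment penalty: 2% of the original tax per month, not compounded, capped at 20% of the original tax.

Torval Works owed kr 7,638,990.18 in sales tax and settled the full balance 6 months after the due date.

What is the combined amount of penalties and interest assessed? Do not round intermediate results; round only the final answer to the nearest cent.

kr 1,148,732.32

Penalty: 6 × 2% × kr 7,638,990.18 = kr 916,678.82… (below the 20% cap of kr 1,527,798.04…)
Interest (6%/yr ÷ 12 = 0.5%/month): kr 7,638,990.18 × ((1 + 0.005)^6 − 1) = kr 232,053.4960…
Penalties + interest = kr 916,678.8216 + kr 232,053.4960… = kr 1,148,732.32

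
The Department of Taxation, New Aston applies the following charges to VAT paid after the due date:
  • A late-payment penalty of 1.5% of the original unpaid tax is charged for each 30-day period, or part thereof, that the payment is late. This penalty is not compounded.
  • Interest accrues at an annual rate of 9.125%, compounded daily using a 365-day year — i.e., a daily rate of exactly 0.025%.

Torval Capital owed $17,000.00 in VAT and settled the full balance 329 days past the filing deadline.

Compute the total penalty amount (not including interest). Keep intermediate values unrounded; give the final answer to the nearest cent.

$2,805.00

Penalty periods: ⌈329/30⌉ = 11; penalty = 11 × 1.5% × $17,000.00 = $2,805.00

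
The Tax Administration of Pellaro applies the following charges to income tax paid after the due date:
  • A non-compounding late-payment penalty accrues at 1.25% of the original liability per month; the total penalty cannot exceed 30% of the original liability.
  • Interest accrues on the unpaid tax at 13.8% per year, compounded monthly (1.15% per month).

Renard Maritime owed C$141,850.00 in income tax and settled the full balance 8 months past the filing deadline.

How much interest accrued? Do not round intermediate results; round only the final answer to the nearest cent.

C$13,587.73

Interest: C$141,850.00 × ((1 + 0.0115)^8 − 1) = C$141,850.00 × 0.0957894… = C$13,587.7270…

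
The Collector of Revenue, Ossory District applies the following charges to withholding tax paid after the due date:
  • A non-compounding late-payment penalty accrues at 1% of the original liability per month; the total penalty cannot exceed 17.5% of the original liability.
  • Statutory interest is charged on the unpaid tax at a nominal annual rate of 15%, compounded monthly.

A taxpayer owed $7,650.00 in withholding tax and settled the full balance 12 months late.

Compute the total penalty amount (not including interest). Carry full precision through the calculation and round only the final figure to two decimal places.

$918.00

Penalty: 12 × 1% × $7,650.00 = $918.00 (below the 17.5% cap of $1,338.75)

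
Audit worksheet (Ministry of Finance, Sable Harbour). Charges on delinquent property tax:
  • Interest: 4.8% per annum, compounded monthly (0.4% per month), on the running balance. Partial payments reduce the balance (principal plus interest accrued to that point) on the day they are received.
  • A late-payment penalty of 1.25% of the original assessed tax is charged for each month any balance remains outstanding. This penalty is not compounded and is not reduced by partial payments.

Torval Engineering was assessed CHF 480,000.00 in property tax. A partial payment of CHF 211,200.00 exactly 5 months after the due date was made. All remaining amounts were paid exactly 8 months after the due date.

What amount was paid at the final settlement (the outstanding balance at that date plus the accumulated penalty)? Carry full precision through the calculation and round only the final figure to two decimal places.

CHF 329,832.22

Balance at month 5: CHF 480,000.0000 × (1 + 0.004)^5 = CHF 489,677.1078…
After CHF 211,200.00 payment: CHF 489,677.1078… − CHF 211,200.00 = CHF 278,477.1078…
Balance at month 8: CHF 278,477.1078… × (1 + 0.004)^3 = CHF 281,832.2178…
Penalty: 8 × 1.25% × CHF 480,000.00 = CHF 48,000.00
Final settlement = outstanding balance + penalty = CHF 281,832.2178… + CHF 48,000.00 = CHF 329,832.22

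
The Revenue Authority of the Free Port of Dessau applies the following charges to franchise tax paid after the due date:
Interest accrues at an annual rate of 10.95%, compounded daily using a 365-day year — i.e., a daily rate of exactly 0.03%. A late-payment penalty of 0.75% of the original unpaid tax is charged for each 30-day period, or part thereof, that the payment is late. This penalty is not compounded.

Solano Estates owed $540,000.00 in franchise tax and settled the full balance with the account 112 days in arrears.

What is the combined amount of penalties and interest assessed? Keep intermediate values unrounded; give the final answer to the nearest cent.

$34,649.45

Penalty periods: ⌈112/30⌉ = 4; penalty = 4 × 0.75% × $540,000.00 = $16,200.00
Interest: $540,000.00 × ((1 + 0.0003)^112 − 1) = $540,000.00 × 0.03416564… = $18,449.4480…
Penalties + interest = $16,200.0000 + $18,449.4480… = $34,649.45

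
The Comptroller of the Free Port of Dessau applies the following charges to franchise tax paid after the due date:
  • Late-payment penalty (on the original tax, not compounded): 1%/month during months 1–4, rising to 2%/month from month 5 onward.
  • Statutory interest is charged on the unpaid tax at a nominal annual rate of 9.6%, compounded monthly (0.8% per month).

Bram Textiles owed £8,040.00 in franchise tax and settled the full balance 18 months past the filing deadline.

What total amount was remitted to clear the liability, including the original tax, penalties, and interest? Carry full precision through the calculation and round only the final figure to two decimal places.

£11,852.75

Penalty, months 1–4: 4 × 1% × £8,040.00 = £321.60
Penalty, months 5–18: 14 × 2% × £8,040.00 = £2,251.20
Interest: £8,040.00 × ((1 + 0.008)^18 − 1) = £8,040.00 × 0.1542226… = £1,239.9498…
Total = £8,040.00 + £2,572.8000 + £1,239.9498… = £11,852.75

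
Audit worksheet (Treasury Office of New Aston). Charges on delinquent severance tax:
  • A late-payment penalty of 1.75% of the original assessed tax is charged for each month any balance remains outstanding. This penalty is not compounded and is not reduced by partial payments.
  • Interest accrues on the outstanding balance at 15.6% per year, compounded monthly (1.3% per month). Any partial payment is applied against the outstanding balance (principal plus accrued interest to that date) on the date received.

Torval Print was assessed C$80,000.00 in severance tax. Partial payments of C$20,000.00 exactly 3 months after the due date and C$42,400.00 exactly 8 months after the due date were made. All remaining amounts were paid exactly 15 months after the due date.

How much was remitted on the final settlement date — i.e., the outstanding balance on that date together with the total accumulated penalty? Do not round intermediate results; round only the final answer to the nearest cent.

Balance at month 3: C$80,000.0000 × (1 + 0.013)^3 = C$83,160.7358…
After C$20,000.00 payment: C$83,160.7358… − C$20,000.00 = C$63,160.7358…
Balance at month 8: C$63,160.7358… × (1 + 0.013)^5 = C$67,374.3219…
After C$42,400.00 payment: C$67,374.3219… − C$42,400.00 = C$24,974.3219…
Balance at month 15: C$24,974.3219… × (1 + 0.013)^7 = C$27,337.5646…
Penalty: 15 × 1.75% × C$80,000.00 = C$21,000.00
Final settlement = outstanding balance + penalty = C$27,337.5646… + C$21,000.00 = C$48,337.56

C$48,337.56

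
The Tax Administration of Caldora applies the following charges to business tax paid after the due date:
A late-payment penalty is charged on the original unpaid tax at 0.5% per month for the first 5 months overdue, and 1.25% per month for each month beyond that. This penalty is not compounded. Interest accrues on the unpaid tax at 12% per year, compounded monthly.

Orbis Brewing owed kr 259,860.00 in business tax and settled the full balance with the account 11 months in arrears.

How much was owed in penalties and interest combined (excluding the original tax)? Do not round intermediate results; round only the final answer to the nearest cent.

kr 56,043.58

Penalty, months 1–5: 5 × 0.5% × kr 259,860.00 = kr 6,496.50
Penalty, months 6–11: 6 × 1.25% × kr 259,860.00 = kr 19,489.50
Interest (12%/yr ÷ 12 = 1%/month): kr 259,860.00 × ((1 + 0.01)^11 − 1) = kr 30,057.5766…
Penalties + interest = kr 25,986.0000 + kr 30,057.5766… = kr 56,043.58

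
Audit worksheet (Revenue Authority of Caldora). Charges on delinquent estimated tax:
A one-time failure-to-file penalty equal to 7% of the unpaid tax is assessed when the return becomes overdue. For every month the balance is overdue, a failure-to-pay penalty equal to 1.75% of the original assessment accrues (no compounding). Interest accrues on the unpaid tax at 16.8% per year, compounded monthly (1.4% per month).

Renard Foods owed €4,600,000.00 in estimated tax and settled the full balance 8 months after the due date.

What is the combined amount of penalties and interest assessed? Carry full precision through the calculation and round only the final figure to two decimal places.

€1,507,164.16

Failure-to-file penalty: 7% × €4,600,000.00 = €322,000.00
Failure-to-pay penalty = 1.75% × €4,600,000.00 × 8 mo = €644,000.00
Interest: €4,600,000.00 × ((1 + 0.014)^8 − 1) = €4,600,000.00 × 0.1176444… = €541,164.1639…
Penalties + interest = €966,000.0000 + €541,164.1639… = €1,507,164.16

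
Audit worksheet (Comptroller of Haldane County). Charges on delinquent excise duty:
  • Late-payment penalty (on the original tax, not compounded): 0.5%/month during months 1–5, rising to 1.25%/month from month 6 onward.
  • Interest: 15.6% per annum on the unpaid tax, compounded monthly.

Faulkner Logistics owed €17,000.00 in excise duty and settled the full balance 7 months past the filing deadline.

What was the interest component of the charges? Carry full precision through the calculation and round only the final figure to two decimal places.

Interest (15.6%/yr ÷ 12 = 1.3%/month): €17,000.00 × ((1 + 0.013)^7 − 1) = €1,608.6573…

€1,608.66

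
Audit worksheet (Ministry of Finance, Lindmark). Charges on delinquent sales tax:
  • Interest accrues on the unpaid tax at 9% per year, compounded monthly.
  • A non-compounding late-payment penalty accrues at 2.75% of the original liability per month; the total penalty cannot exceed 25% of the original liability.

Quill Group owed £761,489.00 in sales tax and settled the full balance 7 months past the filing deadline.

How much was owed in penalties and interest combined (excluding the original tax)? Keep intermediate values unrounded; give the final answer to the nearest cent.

Penalty: 7 × 2.75% × £761,489.00 = £146,586.63… (below the 25% cap of £190,372.25)
Interest (9%/yr ÷ 12 = 0.75%/month): £761,489.00 × ((1 + 0.0075)^7 − 1) = £40,889.0100…
Penalties + interest = £146,586.6325 + £40,889.0100… = £187,475.64

£187,475.64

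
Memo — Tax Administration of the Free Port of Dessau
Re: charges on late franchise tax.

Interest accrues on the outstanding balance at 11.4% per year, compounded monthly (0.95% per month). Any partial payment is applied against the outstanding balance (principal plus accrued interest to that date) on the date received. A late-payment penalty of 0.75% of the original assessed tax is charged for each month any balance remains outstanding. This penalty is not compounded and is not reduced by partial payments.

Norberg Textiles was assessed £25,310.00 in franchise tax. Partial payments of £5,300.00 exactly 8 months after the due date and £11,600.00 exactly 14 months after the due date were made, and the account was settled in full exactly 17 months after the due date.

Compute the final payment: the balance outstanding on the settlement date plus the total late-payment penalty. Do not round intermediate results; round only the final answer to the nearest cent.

£15,246.00

Balance at month 8: £25,310.0000 × (1 + 0.0095)^8 = £27,298.7481…
After £5,300.00 payment: £27,298.7481… − £5,300.00 = £21,998.7481…
Balance at month 14: £21,998.7481… × (1 + 0.0095)^6 = £23,282.8375…
After £11,600.00 payment: £23,282.8375… − £11,600.00 = £11,682.8375…
Balance at month 17: £11,682.8375… × (1 + 0.0095)^3 = £12,018.9715…
Penalty: 17 × 0.75% × £25,310.00 = £3,227.03…
Final settlement = outstanding balance + penalty = £12,018.9715… + £3,227.03… = £15,246.00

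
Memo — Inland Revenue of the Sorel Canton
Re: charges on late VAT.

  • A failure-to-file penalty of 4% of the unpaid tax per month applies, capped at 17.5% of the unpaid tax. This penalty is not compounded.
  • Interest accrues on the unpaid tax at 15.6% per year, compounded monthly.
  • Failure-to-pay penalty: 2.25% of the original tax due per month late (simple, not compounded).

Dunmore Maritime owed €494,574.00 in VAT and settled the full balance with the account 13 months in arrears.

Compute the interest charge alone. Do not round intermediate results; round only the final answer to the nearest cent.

€90,423.58

Interest (15.6%/yr ÷ 12 = 1.3%/month): €494,574.00 × ((1 + 0.013)^13 − 1) = €90,423.5823…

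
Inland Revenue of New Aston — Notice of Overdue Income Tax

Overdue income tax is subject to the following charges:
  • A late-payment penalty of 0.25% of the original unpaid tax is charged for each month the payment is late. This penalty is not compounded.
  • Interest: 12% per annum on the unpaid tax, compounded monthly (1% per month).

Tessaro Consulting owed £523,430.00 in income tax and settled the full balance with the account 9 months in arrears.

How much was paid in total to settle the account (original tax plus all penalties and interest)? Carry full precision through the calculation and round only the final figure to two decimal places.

Late-payment penalty = 0.25% × £523,430.00 × 9 mo = £11,777.18…
Interest: £523,430.00 × ((1 + 0.01)^9 − 1) = £523,430.00 × 0.0936853… = £49,037.6823…
Total = £523,430.00 + £11,777.1750 + £49,037.6823… = £584,244.86

£584,244.86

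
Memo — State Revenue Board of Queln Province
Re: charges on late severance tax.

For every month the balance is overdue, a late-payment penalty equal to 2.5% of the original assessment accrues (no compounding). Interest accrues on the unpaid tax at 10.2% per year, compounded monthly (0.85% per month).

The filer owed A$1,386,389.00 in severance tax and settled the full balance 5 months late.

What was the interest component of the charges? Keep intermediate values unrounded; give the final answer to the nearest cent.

Interest: A$1,386,389.00 × ((1 + 0.0085)^5 − 1) = A$1,386,389.00 × 0.0432287… = A$59,931.7490…

A$59,931.75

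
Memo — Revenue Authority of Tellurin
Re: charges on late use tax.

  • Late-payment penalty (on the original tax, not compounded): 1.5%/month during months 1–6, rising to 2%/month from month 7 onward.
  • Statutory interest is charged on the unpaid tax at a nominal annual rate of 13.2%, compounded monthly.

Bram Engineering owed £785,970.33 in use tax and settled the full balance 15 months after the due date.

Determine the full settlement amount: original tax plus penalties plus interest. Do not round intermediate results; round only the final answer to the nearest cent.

Penalty, months 1–6: 6 × 1.5% × £785,970.33 = £70,737.33…
Penalty, months 7–15: 9 × 2% × £785,970.33 = £141,474.66…
Interest (13.2%/yr ÷ 12 = 1.1%/month): £785,970.33 × ((1 + 0.011)^15 − 1) = £140,162.9398…
Total = £785,970.33 + £212,211.9891 + £140,162.9398… = £1,138,345.26

£1,138,345.26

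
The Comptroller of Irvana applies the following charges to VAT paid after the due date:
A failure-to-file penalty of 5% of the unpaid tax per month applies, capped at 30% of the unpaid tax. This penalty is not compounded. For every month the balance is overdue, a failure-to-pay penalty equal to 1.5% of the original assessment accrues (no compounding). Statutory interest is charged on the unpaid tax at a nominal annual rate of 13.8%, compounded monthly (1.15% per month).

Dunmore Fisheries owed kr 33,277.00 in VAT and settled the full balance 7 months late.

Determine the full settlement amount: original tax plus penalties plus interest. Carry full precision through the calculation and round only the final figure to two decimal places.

Failure-to-file: 7 × 5% × kr 33,277.00 = kr 11,646.95, capped at 30% × kr 33,277.00 = kr 9,983.10
Failure-to-pay penalty = 1.5% × kr 33,277.00 × 7 mo = kr 3,494.09…
Interest: kr 33,277.00 × ((1 + 0.0115)^7 − 1) = kr 33,277.00 × 0.0833311… = kr 2,773.0089…
Total = kr 33,277.00 + kr 13,477.1850 + kr 2,773.0089… = kr 49,527.19

kr 49,527.19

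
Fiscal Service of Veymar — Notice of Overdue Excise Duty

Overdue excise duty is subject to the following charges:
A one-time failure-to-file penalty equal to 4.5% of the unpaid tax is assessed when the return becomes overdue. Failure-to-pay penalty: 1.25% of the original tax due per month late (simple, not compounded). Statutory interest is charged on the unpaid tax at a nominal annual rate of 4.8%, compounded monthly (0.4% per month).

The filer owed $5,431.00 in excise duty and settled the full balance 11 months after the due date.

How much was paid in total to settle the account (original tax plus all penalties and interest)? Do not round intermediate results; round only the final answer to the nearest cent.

Failure-to-file penalty: 4.5% × $5,431.00 = $244.40…
Failure-to-pay penalty = 1.25% × $5,431.00 × 11 mo = $746.76…
Interest: $5,431.00 × ((1 + 0.004)^11 − 1) = $5,431.00 × 0.0448906… = $243.8011…
Total = $5,431.00 + $991.1575 + $243.8011… = $6,665.96

$6,665.96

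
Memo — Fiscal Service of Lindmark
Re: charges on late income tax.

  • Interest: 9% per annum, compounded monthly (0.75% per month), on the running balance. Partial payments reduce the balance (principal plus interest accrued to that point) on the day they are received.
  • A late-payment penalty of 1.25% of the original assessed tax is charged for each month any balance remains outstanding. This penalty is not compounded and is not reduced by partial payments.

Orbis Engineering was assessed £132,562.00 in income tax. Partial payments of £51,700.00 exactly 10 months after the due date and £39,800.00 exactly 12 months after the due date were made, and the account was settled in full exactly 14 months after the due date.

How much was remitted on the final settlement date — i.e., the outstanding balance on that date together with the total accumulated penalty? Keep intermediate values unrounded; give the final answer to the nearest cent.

Balance at month 10: £132,562.0000 × (1 + 0.0075)^10 = £142,846.4974…
After £51,700.00 payment: £142,846.4974… − £51,700.00 = £91,146.4974…
Balance at month 12: £91,146.4974… × (1 + 0.0075)^2 = £92,518.8218…
After £39,800.00 payment: £92,518.8218… − £39,800.00 = £52,718.8218…
Balance at month 14: £52,718.8218… × (1 + 0.0075)^2 = £53,512.5696…
Penalty: 14 × 1.25% × £132,562.00 = £23,198.35
Final settlement = outstanding balance + penalty = £53,512.5696… + £23,198.35 = £76,710.92

£76,710.92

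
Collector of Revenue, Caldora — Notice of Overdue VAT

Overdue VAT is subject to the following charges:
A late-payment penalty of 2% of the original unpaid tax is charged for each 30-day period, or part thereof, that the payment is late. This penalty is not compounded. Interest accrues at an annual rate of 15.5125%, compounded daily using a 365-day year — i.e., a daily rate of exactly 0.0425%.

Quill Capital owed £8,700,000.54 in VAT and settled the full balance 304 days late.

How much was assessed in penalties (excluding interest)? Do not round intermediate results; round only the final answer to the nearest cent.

£1,914,000.12

Penalty periods: ⌈304/30⌉ = 11; penalty = 11 × 2% × £8,700,000.54 = £1,914,000.12…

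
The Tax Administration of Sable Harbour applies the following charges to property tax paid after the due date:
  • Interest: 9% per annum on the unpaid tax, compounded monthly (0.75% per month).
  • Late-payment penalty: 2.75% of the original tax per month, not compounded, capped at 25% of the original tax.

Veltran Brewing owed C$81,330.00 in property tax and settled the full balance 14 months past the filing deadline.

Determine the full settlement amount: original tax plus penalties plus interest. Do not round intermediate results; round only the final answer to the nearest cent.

C$110,631.21

Penalty (uncapped): 14 × 2.75% × C$81,330.00 = C$31,312.05; cap = 25% × C$81,330.00 = C$20,332.50 → penalty = C$20,332.50
Interest: C$81,330.00 × ((1 + 0.0075)^14 − 1) = C$81,330.00 × 0.1102755… = C$8,968.7087…
Total = C$81,330.00 + C$20,332.5000 + C$8,968.7087… = C$110,631.21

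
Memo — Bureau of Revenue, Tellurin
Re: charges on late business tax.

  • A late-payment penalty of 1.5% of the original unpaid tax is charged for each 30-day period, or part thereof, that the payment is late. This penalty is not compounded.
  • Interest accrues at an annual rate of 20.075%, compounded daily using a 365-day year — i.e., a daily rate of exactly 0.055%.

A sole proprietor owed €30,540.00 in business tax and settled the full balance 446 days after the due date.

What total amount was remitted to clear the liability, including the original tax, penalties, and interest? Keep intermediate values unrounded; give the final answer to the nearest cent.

Penalty periods: ⌈446/30⌉ = 15; penalty = 15 × 1.5% × €30,540.00 = €6,871.50
Interest: €30,540.00 × ((1 + 0.00055)^446 − 1) = €30,540.00 × 0.27791848… = €8,487.6304…
Total = €30,540.00 + €6,871.5000 + €8,487.6304… = €45,899.13

€45,899.13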